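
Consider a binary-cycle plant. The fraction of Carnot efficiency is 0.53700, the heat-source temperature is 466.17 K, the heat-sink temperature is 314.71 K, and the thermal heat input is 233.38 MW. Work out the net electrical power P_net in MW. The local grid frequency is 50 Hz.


Step 1: eta = (1 - Tc/Th)*f = (1 - 314.71/466.17)*0.537 = 0.1744729
Step 2: P_net = eta * Q_in = 0.1744729 * 233.38 = 40.718 MW
P_net = 40.718 MW


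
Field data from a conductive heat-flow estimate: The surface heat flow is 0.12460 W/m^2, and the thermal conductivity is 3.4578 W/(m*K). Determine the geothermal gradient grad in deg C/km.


grad = q * 1000 / k
grad = 0.12460 * 1000 / 3.4578
grad = 36.034 deg C/km


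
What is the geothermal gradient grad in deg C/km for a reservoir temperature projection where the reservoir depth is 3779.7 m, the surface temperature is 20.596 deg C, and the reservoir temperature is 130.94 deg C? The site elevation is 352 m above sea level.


grad = (T_res - T_surf) / d * 1000
grad = (130.94 - 20.596) / 3779.7 * 1000
grad = 29.194 deg C/km


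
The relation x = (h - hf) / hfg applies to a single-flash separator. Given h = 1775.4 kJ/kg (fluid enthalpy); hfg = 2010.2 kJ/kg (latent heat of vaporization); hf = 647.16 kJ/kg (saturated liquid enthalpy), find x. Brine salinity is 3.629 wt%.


x = (h - hf) / hfg
x = (1775.4 - 647.16) / 2010.2
x = 0.56126


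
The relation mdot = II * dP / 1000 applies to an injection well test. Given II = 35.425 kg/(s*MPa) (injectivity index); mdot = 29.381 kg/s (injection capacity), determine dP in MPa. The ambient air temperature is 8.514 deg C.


dP = mdot * 1000 / II
dP = 29.381 * 1000 / 35.425
dP = 829.3860 kPa
Convert: 829.3860 kPa * 0.001 = 0.82939 MPa
dP = 0.82939 MPa


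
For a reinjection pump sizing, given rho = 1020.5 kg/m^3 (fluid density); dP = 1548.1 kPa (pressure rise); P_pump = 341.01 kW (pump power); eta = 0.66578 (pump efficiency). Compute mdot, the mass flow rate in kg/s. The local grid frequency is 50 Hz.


mdot = P_pump * rho * eta / dP
mdot = 341.01 * 1020.5 * 0.66578 / 1548.1
mdot = 149.66 kg/s


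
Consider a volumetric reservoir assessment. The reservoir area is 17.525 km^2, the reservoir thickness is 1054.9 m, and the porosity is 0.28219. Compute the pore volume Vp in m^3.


Vp = A * 1e6 * hr * phi
Vp = 17.525 * 1e6 * 1054.9 * 0.28219
Vp = 5.2169e+09 m^3


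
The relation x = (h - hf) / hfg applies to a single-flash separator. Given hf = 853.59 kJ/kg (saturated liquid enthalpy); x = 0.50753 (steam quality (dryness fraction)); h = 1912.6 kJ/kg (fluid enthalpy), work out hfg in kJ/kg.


hfg = (h - hf) / x
hfg = (1912.6 - 853.59) / 0.50753
hfg = 2086.6 kJ/kg


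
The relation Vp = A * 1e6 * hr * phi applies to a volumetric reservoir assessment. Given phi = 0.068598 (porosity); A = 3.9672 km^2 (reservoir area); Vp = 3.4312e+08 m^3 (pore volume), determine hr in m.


hr = Vp / (A * 1e6 * phi)
hr = 3.4312e+08 / (3.9672 * 1e6 * 0.068598)
hr = 1260.8 m


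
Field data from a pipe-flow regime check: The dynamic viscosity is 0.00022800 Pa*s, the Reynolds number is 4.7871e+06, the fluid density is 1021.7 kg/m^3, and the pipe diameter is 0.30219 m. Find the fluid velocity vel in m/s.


vel = Re * mu / (rho * D)
vel = 4.7871e+06 * 0.00022800 / (1021.7 * 0.30219)
vel = 3.5351 m/s


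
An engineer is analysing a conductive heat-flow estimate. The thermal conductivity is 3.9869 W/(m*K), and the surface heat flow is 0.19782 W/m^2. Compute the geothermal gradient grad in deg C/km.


grad = q * 1000 / k
grad = 0.19782 * 1000 / 3.9869
grad = 49.617 deg C/km


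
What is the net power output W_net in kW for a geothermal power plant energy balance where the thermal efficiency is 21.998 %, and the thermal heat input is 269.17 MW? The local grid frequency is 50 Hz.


W_net = eta / 100 * Q_in
W_net = 21.998 / 100 * 269.17
W_net = 59.21202 MW
Convert: 59.21202 MW * 1000.0 = 59212 kW
W_net = 59212 kW


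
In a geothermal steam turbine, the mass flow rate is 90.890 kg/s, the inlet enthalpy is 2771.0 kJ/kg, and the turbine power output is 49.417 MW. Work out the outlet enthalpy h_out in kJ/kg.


h_out = h_in - P * 1000 / mdot
h_out = 2771.0 - 49.417 * 1000 / 90.890
h_out = 2227.3 kJ/kg


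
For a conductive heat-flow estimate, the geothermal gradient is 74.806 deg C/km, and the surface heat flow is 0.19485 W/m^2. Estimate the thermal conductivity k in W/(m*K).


k = q * 1000 / grad
k = 0.19485 * 1000 / 74.806
k = 2.6047 W/(m*K)


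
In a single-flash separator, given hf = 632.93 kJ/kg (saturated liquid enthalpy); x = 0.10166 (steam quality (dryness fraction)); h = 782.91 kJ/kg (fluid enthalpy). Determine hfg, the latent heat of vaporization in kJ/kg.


hfg = (h - hf) / x
hfg = (782.91 - 632.93) / 0.10166
hfg = 1475.3 kJ/kg


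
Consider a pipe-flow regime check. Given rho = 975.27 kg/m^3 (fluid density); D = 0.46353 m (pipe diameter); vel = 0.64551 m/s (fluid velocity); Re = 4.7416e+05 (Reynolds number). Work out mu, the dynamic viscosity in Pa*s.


mu = rho * vel * D / Re
mu = 975.27 * 0.64551 * 0.46353 / 4.7416e+05
mu = 0.00061543 Pa*s


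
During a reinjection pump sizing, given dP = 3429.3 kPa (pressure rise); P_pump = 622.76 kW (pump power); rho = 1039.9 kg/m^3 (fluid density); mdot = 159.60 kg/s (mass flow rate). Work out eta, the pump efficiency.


eta = mdot * dP / (rho * P_pump)
eta = 159.60 * 3429.3 / (1039.9 * 622.76)
eta = 0.84513


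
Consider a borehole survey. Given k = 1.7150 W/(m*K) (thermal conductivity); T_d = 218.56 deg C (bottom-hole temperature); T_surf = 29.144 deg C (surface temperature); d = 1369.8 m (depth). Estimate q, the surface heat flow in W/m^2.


Step 1: grad = (T_d - T_surf)/d * 1000 = (218.56 - 29.144)/1369.8 * 1000 = 138.2800 deg C/km
Step 2: q = k * grad / 1000 = 1.715 * 138.2800 / 1000 = 0.23715 W/m^2
q = 0.23715 W/m^2


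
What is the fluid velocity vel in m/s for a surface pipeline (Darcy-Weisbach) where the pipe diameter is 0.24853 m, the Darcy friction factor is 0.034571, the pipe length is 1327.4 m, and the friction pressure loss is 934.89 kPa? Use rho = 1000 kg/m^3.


vel = sqrt(dP*1000*2*D / (f*L*rho))
vel = sqrt(934.89*1000*2*0.24853 / (0.034571*1327.4*1000))
vel = 3.1822 m/s


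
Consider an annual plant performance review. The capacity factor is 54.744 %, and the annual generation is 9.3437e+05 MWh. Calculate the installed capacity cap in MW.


cap = E_a / (CF/100 * 8760)
cap = 9.3437e+05 / (54.744/100 * 8760)
cap = 194.84 MW


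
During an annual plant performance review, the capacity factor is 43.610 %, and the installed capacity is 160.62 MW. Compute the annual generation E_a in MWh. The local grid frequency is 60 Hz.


E_a = CF / 100 * cap * 8760
E_a = 43.610 / 100 * 160.62 * 8760
E_a = 6.1361e+05 MWh


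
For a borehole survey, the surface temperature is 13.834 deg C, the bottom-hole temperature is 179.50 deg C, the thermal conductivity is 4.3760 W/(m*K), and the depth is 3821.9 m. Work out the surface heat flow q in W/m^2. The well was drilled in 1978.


Step 1: grad = (T_d - T_surf)/d * 1000 = (179.5 - 13.834)/3821.9 * 1000 = 43.34650 deg C/km
Step 2: q = k * grad / 1000 = 4.376 * 43.34650 / 1000 = 0.18968 W/m^2
q = 0.18968 W/m^2


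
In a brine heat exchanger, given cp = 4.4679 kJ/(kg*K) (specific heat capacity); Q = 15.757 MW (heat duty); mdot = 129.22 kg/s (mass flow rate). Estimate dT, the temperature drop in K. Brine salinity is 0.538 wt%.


dT = Q * 1000 / (mdot * cp)
dT = 15.757 * 1000 / (129.22 * 4.4679)
dT = 27.292 K


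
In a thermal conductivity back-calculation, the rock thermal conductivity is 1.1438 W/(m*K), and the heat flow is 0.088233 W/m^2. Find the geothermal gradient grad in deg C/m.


grad = q / k * 1000
grad = 0.088233 / 1.1438 * 1000
grad = 77.14023 deg C/km
Convert: 77.14023 deg C/km * 0.001 = 0.077140 deg C/m
grad = 0.077140 deg C/m


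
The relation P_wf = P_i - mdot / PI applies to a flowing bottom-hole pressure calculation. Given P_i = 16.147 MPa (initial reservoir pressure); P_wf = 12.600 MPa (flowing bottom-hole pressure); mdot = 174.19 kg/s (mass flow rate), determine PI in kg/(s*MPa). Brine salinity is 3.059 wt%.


PI = mdot / (P_i - P_wf)
PI = 174.19 / (16.147 - 12.600)
PI = 49.109 kg/(s*MPa)


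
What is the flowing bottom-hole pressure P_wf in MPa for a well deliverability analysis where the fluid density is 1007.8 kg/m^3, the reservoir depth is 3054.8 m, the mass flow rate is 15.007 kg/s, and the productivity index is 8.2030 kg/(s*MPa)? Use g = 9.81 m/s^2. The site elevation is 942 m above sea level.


Step 1: P_i = rho*g*h/1e6 = 1007.8*9.81*3054.8/1e6 = 30.20134 MPa
Step 2: P_wf = P_i - mdot/PI = 30.20134 - 15.007/8.203 = 28.372 MPa
P_wf = 28.372 MPa


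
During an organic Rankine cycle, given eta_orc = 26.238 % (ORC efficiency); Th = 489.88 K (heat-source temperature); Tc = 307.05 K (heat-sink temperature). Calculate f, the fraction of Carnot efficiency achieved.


f = (eta_orc/100) / (1 - Tc/Th)
f = (26.238/100) / (1 - 307.05/489.88)
f = 0.70303


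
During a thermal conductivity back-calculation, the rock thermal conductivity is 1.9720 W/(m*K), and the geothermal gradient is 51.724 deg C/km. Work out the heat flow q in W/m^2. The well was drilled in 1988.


q = k * grad / 1000
q = 1.9720 * 51.724 / 1000
q = 0.10200 W/m^2


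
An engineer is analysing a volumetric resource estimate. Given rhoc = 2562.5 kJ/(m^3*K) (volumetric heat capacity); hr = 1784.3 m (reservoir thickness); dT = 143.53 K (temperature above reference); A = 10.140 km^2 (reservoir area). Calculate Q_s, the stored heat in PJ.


Step 1: Vr = A*1e6*hr = 10.14*1e6*1784.3 = 1.809280e+10 m^3
Step 2: Q_s = Vr*rhoc*dT/1e12 = 1.809280e+10*2562.5*143.53/1e12 = 6654.5 PJ
Q_s = 6654.5 PJ


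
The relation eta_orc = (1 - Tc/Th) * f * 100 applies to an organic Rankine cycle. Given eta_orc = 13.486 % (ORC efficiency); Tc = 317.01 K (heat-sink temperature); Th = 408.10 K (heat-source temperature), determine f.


f = (eta_orc/100) / (1 - Tc/Th)
f = (13.486/100) / (1 - 317.01/408.10)
f = 0.60420


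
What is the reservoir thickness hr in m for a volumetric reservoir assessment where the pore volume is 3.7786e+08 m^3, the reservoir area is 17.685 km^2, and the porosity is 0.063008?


hr = Vp / (A * 1e6 * phi)
hr = 3.7786e+08 / (17.685 * 1e6 * 0.063008)
hr = 339.10 m


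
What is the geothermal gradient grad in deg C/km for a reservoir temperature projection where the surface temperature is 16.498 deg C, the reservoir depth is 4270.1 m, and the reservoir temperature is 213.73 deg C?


grad = (T_res - T_surf) / d * 1000
grad = (213.73 - 16.498) / 4270.1 * 1000
grad = 46.189 deg C/km


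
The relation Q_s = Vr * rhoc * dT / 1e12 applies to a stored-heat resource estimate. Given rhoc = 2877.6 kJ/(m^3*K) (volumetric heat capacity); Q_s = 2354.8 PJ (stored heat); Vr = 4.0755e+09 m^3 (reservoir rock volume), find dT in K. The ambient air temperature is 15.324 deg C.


dT = Q_s * 1e12 / (Vr * rhoc)
dT = 2354.8 * 1e12 / (4.0755e+09 * 2877.6)
dT = 200.79 K


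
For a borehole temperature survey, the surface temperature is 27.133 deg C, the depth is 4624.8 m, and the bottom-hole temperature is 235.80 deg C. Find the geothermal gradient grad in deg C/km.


grad = (T_d - T_surf) / d * 1000
grad = (235.80 - 27.133) / 4624.8 * 1000
grad = 45.119 deg C/km


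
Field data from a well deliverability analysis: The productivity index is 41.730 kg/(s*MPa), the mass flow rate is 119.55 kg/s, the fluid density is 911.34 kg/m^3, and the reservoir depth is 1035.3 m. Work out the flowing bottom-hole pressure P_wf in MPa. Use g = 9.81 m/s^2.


Step 1: P_i = rho*g*h/1e6 = 911.34*9.81*1035.3/1e6 = 9.255836 MPa
Step 2: P_wf = P_i - mdot/PI = 9.255836 - 119.55/41.73 = 6.3910 MPa
P_wf = 6.3910 MPa


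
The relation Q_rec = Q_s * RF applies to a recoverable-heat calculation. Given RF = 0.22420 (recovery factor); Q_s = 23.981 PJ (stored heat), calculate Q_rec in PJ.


Q_rec = Q_s * RF
Q_rec = 23.981 * 0.22420
Q_rec = 5.3765 PJ


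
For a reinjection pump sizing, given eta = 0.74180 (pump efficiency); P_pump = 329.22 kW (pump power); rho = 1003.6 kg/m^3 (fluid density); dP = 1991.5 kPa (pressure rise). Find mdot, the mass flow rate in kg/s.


mdot = P_pump * rho * eta / dP
mdot = 329.22 * 1003.6 * 0.74180 / 1991.5
mdot = 123.07 kg/s


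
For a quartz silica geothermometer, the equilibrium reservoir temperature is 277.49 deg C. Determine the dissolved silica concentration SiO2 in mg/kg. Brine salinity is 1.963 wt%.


SiO2 = 10^(5.19 - 1309/(T_eq + 273.15))
SiO2 = 10^(5.19 - 1309/(277.49 + 273.15))
SiO2 = 649.78 mg/kg


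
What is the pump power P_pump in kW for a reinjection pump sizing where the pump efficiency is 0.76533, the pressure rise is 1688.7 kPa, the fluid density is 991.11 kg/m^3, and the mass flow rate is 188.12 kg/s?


P_pump = mdot * dP / (rho * eta)
P_pump = 188.12 * 1688.7 / (991.11 * 0.76533)
P_pump = 418.81 kW


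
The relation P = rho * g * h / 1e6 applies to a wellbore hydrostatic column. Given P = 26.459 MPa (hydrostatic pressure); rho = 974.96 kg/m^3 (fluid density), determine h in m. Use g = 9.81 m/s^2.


h = P * 1e6 / (g * rho)
h = 26.459 * 1e6 / (9.81 * 974.96)
h = 2766.4 m


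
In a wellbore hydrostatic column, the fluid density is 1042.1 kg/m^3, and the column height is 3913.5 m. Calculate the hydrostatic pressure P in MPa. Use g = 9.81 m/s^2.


P = rho * g * h / 1e6
P = 1042.1 * 9.81 * 3913.5 / 1e6
P = 40.008 MPa


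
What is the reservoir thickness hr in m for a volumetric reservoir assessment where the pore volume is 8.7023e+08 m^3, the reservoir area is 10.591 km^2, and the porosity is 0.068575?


hr = Vp / (A * 1e6 * phi)
hr = 8.7023e+08 / (10.591 * 1e6 * 0.068575)
hr = 1198.2 m


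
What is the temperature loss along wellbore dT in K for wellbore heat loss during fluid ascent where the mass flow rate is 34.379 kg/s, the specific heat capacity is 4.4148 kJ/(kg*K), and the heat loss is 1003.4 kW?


dT = Q_loss / (mdot * cp)
dT = 1003.4 / (34.379 * 4.4148)
dT = 6.6110 K


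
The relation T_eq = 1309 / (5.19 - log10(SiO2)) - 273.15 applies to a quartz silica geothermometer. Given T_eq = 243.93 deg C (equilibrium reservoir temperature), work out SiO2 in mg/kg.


SiO2 = 10^(5.19 - 1309/(T_eq + 273.15))
SiO2 = 10^(5.19 - 1309/(243.93 + 273.15))
SiO2 = 455.49 mg/kg


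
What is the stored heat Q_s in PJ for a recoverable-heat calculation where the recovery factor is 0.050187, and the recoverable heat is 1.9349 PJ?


Q_s = Q_rec / RF
Q_s = 1.9349 / 0.050187
Q_s = 38.554 PJ


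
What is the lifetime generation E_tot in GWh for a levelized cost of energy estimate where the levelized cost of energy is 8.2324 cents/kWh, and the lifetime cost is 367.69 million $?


E_tot = C_tot / LCOE * 100
E_tot = 367.69 / 8.2324 * 100
E_tot = 4466.4 GWh


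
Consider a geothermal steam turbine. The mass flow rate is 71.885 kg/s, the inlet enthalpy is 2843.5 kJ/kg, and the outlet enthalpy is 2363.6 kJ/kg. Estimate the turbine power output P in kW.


P = mdot * (h_in - h_out) / 1000
P = 71.885 * (2843.5 - 2363.6) / 1000
P = 34.49761 MW
Convert: 34.49761 MW * 1000.0 = 34498 kW
P = 34498 kW


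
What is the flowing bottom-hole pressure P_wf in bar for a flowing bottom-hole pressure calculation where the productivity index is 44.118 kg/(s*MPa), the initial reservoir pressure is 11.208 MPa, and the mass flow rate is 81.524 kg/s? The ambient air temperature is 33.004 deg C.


P_wf = P_i - mdot / PI
P_wf = 11.208 - 81.524 / 44.118
P_wf = 9.360137 MPa
Convert: 9.360137 MPa * 10.0 = 93.601 bar
P_wf = 93.601 bar


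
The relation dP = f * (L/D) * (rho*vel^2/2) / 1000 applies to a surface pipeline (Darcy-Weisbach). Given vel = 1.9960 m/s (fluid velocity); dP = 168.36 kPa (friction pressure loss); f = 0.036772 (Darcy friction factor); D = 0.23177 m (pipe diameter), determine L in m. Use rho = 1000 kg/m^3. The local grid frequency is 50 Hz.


L = dP*1000*D / (f*rho*vel^2/2)
L = 168.36*1000*0.23177 / (0.036772*1000*1.9960^2/2)
L = 532.71 m


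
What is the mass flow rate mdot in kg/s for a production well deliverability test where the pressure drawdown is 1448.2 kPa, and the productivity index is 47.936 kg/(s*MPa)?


mdot = PI * dP / 1000
mdot = 47.936 * 1448.2 / 1000
mdot = 69.421 kg/s


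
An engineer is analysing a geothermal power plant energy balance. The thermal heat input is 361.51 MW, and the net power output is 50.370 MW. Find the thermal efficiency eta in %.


eta = W_net / Q_in * 100
eta = 50.370 / 361.51 * 100
eta = 13.933 %


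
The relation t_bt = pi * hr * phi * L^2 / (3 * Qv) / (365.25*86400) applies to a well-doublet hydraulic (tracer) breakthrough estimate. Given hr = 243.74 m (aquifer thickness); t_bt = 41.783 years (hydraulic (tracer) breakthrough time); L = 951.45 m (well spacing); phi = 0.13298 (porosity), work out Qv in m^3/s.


Qv = pi*hr*phi*L^2 / (3*t_bt*365.25*86400)
Qv = pi*243.74*0.13298*951.45^2 / (3*41.783*365.25*86400)
Qv = 0.023303 m^3/s


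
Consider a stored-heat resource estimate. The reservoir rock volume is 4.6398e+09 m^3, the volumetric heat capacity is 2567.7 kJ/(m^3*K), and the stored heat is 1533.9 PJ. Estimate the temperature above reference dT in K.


dT = Q_s * 1e12 / (Vr * rhoc)
dT = 1533.9 * 1e12 / (4.6398e+09 * 2567.7)
dT = 128.75 K


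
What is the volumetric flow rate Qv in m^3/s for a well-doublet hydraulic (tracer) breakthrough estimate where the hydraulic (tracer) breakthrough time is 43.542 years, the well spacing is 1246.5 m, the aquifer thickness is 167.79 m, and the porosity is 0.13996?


Qv = pi*hr*phi*L^2 / (3*t_bt*365.25*86400)
Qv = pi*167.79*0.13996*1246.5^2 / (3*43.542*365.25*86400)
Qv = 0.027808 m^3/s


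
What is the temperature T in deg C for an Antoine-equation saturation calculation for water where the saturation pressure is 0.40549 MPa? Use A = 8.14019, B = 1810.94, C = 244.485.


T = B / (A - log10(P_sat * 760 / 0.101325)) - C
T = 1810.94 / (8.14019 - log10(0.40549 * 760 / 0.101325)) - 244.485
T = 144.37 deg C


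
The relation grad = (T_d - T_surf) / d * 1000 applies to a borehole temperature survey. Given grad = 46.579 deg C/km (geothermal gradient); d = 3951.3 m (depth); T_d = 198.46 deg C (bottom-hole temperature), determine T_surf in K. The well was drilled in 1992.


T_surf = T_d - grad * d / 1000
T_surf = 198.46 - 46.579 * 3951.3 / 1000
T_surf = 14.41240 deg C
Convert to K: 14.41240 + 273.15 = 287.56 K
T_surf = 287.56 K


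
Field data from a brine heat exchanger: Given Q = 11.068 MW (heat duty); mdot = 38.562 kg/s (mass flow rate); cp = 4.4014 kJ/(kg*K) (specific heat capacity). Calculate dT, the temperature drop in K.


dT = Q * 1000 / (mdot * cp)
dT = 11.068 * 1000 / (38.562 * 4.4014)
dT = 65.211 K


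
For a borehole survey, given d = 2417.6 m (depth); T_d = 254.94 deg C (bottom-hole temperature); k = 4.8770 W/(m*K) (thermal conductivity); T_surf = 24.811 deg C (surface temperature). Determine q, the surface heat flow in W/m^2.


Step 1: grad = (T_d - T_surf)/d * 1000 = (254.94 - 24.811)/2417.6 * 1000 = 95.18903 deg C/km
Step 2: q = k * grad / 1000 = 4.877 * 95.18903 / 1000 = 0.46424 W/m^2
q = 0.46424 W/m^2


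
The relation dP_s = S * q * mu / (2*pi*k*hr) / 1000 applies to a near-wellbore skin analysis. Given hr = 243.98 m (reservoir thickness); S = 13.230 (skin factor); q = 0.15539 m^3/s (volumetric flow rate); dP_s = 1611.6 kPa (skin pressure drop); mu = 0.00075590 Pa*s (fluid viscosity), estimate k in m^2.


k = S*q*mu / (2*pi*dP_s*1000*hr)
k = 13.230*0.15539*0.00075590 / (2*pi*1611.6*1000*243.98)
k = 6.2901e-13 m^2


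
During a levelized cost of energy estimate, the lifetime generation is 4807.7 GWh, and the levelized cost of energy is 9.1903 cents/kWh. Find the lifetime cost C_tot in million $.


C_tot = LCOE / 100 * E_tot
C_tot = 9.1903 / 100 * 4807.7
C_tot = 441.84 million $


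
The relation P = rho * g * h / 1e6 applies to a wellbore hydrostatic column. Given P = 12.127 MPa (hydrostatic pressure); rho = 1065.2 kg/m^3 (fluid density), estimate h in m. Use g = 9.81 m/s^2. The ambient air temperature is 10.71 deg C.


h = P * 1e6 / (g * rho)
h = 12.127 * 1e6 / (9.81 * 1065.2)
h = 1160.5 m


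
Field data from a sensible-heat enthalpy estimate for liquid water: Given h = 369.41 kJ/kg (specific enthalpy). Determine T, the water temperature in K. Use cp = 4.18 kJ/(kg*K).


T = h / cp
T = 369.41 / 4.18
T = 88.37560 deg C
Convert to K: 88.37560 + 273.15 = 361.53 K
T = 361.53 K


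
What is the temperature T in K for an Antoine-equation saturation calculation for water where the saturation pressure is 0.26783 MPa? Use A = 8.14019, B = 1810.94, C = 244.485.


T = B / (A - log10(P_sat * 760 / 0.101325)) - C
T = 1810.94 / (8.14019 - log10(0.26783 * 760 / 0.101325)) - 244.485
T = 129.8901 deg C
Convert to K: 129.8901 + 273.15 = 403.04 K
T = 403.04 K


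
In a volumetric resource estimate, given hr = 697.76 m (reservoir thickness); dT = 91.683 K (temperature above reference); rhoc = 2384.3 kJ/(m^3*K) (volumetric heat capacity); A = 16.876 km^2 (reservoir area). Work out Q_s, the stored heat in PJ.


Step 1: Vr = A*1e6*hr = 16.876*1e6*697.76 = 1.177540e+10 m^3
Step 2: Q_s = Vr*rhoc*dT/1e12 = 1.177540e+10*2384.3*91.683/1e12 = 2574.1 PJ
Q_s = 2574.1 PJ


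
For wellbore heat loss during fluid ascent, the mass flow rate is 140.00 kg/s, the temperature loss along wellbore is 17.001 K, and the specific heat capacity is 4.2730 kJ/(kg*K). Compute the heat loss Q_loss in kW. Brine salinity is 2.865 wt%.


Q_loss = mdot * cp * dT
Q_loss = 140.00 * 4.2730 * 17.001
Q_loss = 10170 kW


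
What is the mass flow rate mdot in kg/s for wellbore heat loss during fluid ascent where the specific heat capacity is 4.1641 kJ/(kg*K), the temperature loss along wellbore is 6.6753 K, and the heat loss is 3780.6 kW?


mdot = Q_loss / (cp * dT)
mdot = 3780.6 / (4.1641 * 6.6753)
mdot = 136.01 kg/s


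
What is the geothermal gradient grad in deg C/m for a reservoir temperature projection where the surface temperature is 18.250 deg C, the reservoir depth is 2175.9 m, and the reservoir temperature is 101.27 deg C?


grad = (T_res - T_surf) / d * 1000
grad = (101.27 - 18.250) / 2175.9 * 1000
grad = 38.15433 deg C/km
Convert: 38.15433 deg C/km * 0.001 = 0.038154 deg C/m
grad = 0.038154 deg C/m


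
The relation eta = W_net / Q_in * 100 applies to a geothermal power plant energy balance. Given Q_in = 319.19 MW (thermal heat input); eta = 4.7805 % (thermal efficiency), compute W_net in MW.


W_net = eta / 100 * Q_in
W_net = 4.7805 / 100 * 319.19
W_net = 15.259 MW


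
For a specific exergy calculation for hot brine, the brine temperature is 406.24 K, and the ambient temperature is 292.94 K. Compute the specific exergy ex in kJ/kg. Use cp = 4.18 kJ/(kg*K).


ex = cp * ((T_b - T_0) - T_0 * ln(T_b/T_0))
ex = 4.18 * ((406.24 - 292.94) - 292.94 * ln(406.24/292.94))
ex = 73.215 kJ/kg


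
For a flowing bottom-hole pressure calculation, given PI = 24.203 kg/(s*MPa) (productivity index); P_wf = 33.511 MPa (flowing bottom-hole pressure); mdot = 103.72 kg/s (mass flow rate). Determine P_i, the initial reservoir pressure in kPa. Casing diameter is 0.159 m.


P_i = P_wf + mdot / PI
P_i = 33.511 + 103.72 / 24.203
P_i = 37.79642 MPa
Convert: 37.79642 MPa * 1000.0 = 37796 kPa
P_i = 37796 kPa


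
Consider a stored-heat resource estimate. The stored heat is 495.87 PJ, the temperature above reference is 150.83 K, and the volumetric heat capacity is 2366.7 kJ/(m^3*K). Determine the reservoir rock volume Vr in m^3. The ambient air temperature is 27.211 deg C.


Vr = Q_s * 1e12 / (rhoc * dT)
Vr = 495.87 * 1e12 / (2366.7 * 150.83)
Vr = 1.3891e+09 m^3


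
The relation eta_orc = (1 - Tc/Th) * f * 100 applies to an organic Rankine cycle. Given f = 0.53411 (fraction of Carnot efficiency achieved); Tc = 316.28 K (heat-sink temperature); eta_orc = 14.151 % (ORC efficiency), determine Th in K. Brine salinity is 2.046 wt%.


Th = Tc / (1 - (eta_orc/100)/f)
Th = 316.28 / (1 - (14.151/100)/0.53411)
Th = 430.28 K


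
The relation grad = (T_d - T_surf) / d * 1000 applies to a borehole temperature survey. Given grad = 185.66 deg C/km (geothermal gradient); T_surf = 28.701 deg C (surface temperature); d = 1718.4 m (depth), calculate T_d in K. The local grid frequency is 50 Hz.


T_d = T_surf + grad * d / 1000
T_d = 28.701 + 185.66 * 1718.4 / 1000
T_d = 347.7391 deg C
Convert to K: 347.7391 + 273.15 = 620.89 K
T_d = 620.89 K


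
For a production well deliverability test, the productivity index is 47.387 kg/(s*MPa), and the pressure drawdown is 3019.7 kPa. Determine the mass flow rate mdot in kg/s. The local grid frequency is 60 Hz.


mdot = PI * dP / 1000
mdot = 47.387 * 3019.7 / 1000
mdot = 143.09 kg/s


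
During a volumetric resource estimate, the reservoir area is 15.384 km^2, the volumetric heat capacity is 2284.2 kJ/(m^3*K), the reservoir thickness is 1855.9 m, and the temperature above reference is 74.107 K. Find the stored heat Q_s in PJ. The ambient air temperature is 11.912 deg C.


Step 1: Vr = A*1e6*hr = 15.384*1e6*1855.9 = 2.855117e+10 m^3
Step 2: Q_s = Vr*rhoc*dT/1e12 = 2.855117e+10*2284.2*74.107/1e12 = 4833.0 PJ
Q_s = 4833.0 PJ


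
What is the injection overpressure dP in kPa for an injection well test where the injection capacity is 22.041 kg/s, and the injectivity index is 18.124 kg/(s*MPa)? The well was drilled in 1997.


dP = mdot * 1000 / II
dP = 22.041 * 1000 / 18.124
dP = 1216.1 kPa


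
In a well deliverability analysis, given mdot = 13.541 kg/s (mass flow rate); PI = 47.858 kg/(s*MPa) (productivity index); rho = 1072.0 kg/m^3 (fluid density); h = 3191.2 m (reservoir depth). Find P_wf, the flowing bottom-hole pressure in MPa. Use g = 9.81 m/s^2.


Step 1: P_i = rho*g*h/1e6 = 1072.0*9.81*3191.2/1e6 = 33.55968 MPa
Step 2: P_wf = P_i - mdot/PI = 33.55968 - 13.541/47.858 = 33.277 MPa
P_wf = 33.277 MPa


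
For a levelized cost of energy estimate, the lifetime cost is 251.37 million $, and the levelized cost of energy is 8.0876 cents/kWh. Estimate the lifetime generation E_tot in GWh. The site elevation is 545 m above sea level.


E_tot = C_tot / LCOE * 100
E_tot = 251.37 / 8.0876 * 100
E_tot = 3108.1 GWh


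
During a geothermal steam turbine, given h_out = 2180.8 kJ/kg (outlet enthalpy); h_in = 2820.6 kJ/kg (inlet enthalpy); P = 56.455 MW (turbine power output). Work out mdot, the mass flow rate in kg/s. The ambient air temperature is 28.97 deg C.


mdot = P * 1000 / (h_in - h_out)
mdot = 56.455 * 1000 / (2820.6 - 2180.8)
mdot = 88.239 kg/s


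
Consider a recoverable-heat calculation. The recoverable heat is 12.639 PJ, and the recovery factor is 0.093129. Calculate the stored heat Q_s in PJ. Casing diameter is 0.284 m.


Q_s = Q_rec / RF
Q_s = 12.639 / 0.093129
Q_s = 135.71 PJ


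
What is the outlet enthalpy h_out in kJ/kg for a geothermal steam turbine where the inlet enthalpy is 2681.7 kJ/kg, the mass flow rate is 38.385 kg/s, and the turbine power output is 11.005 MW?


h_out = h_in - P * 1000 / mdot
h_out = 2681.7 - 11.005 * 1000 / 38.385
h_out = 2395.0 kJ/kg


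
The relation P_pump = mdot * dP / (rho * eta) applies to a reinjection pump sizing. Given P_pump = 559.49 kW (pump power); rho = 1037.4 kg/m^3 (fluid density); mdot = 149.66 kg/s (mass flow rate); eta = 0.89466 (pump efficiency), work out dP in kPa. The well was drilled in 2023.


dP = P_pump * rho * eta / mdot
dP = 559.49 * 1037.4 * 0.89466 / 149.66
dP = 3469.7 kPa


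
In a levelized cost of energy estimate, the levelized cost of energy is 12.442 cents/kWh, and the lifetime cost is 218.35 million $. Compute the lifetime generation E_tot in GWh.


E_tot = C_tot / LCOE * 100
E_tot = 218.35 / 12.442 * 100
E_tot = 1754.9 GWh


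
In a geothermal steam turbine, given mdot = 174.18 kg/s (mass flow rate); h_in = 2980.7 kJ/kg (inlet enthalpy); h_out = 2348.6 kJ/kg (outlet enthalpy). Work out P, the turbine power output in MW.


P = mdot * (h_in - h_out) / 1000
P = 174.18 * (2980.7 - 2348.6) / 1000
P = 110.10 MW


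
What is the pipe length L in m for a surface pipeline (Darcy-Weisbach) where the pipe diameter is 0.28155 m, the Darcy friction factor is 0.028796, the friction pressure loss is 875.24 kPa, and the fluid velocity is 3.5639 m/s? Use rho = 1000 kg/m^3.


L = dP*1000*D / (f*rho*vel^2/2)
L = 875.24*1000*0.28155 / (0.028796*1000*3.5639^2/2)
L = 1347.5 m


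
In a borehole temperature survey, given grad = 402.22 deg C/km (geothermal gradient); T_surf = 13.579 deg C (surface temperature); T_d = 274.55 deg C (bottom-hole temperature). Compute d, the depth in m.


d = (T_d - T_surf) / grad * 1000
d = (274.55 - 13.579) / 402.22 * 1000
d = 648.83 m


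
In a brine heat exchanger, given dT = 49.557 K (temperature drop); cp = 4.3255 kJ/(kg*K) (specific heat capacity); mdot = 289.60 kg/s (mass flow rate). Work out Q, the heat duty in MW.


Q = mdot * cp * dT / 1000
Q = 289.60 * 4.3255 * 49.557 / 1000
Q = 62.078 MW


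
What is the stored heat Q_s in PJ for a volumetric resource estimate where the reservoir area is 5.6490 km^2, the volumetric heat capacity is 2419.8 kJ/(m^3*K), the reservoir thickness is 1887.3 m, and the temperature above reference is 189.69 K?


Step 1: Vr = A*1e6*hr = 5.649*1e6*1887.3 = 1.066136e+10 m^3
Step 2: Q_s = Vr*rhoc*dT/1e12 = 1.066136e+10*2419.8*189.69/1e12 = 4893.7 PJ
Q_s = 4893.7 PJ


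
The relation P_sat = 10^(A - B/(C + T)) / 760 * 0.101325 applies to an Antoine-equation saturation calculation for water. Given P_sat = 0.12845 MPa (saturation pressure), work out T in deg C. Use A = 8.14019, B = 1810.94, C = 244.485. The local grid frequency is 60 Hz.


T = B / (A - log10(P_sat * 760 / 0.101325)) - C
T = 1810.94 / (8.14019 - log10(0.12845 * 760 / 0.101325)) - 244.485
T = 106.72 deg C


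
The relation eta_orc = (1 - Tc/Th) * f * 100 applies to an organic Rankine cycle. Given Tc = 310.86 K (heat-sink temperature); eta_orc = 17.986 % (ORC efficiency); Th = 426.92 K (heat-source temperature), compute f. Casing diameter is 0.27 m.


f = (eta_orc/100) / (1 - Tc/Th)
f = (17.986/100) / (1 - 310.86/426.92)
f = 0.66160


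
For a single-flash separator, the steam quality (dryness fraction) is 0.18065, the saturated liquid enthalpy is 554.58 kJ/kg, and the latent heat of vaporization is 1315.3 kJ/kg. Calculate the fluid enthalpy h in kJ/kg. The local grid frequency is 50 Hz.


h = hf + x * hfg
h = 554.58 + 0.18065 * 1315.3
h = 792.19 kJ/kg


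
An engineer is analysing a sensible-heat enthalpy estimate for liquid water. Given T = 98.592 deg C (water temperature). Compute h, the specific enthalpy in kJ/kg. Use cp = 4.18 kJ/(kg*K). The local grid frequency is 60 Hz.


h = cp * T
h = 4.18 * 98.592
h = 412.11 kJ/kg


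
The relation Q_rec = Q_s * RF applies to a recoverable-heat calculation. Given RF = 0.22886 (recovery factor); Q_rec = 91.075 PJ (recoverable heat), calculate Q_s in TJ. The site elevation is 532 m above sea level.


Q_s = Q_rec / RF
Q_s = 91.075 / 0.22886
Q_s = 397.9507 PJ
Convert: 397.9507 PJ * 1000.0 = 3.9795e+05 TJ
Q_s = 3.9795e+05 TJ


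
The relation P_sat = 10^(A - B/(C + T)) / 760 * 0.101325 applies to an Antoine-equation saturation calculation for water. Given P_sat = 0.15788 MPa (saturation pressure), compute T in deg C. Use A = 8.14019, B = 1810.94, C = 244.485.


T = B / (A - log10(P_sat * 760 / 0.101325)) - C
T = 1810.94 / (8.14019 - log10(0.15788 * 760 / 0.101325)) - 244.485
T = 112.93 deg C


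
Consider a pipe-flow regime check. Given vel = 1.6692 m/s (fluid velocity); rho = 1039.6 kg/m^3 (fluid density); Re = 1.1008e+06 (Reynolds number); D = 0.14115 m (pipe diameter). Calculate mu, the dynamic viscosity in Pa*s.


mu = rho * vel * D / Re
mu = 1039.6 * 1.6692 * 0.14115 / 1.1008e+06
mu = 0.00022251 Pa*s


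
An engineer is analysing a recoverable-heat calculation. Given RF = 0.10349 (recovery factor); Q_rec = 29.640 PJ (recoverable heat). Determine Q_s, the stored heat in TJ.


Q_s = Q_rec / RF
Q_s = 29.640 / 0.10349
Q_s = 286.4045 PJ
Convert: 286.4045 PJ * 1000.0 = 2.8640e+05 TJ
Q_s = 2.8640e+05 TJ


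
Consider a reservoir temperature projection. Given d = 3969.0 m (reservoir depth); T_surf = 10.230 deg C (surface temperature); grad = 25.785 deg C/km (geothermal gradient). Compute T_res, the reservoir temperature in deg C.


T_res = T_surf + grad * d / 1000
T_res = 10.230 + 25.785 * 3969.0 / 1000
T_res = 112.57 deg C


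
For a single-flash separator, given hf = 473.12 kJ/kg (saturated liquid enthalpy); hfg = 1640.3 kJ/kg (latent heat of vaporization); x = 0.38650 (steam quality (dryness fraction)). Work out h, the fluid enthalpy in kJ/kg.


h = hf + x * hfg
h = 473.12 + 0.38650 * 1640.3
h = 1107.1 kJ/kg


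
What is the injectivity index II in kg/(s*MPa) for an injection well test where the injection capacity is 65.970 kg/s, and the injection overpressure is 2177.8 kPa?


II = mdot * 1000 / dP
II = 65.970 * 1000 / 2177.8
II = 30.292 kg/(s*MPa)


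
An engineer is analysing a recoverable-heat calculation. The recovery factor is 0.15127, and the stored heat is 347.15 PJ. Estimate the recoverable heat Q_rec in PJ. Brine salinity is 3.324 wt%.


Q_rec = Q_s * RF
Q_rec = 347.15 * 0.15127
Q_rec = 52.513 PJ


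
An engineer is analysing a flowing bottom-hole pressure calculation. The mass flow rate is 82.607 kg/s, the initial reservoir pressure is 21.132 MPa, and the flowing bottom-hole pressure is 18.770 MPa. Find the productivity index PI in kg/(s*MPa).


PI = mdot / (P_i - P_wf)
PI = 82.607 / (21.132 - 18.770)
PI = 34.973 kg/(s*MPa)


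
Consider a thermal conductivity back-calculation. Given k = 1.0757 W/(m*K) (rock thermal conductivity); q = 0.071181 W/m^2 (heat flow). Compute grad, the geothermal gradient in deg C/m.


grad = q / k * 1000
grad = 0.071181 / 1.0757 * 1000
grad = 66.17180 deg C/km
Convert: 66.17180 deg C/km * 0.001 = 0.066172 deg C/m
grad = 0.066172 deg C/m


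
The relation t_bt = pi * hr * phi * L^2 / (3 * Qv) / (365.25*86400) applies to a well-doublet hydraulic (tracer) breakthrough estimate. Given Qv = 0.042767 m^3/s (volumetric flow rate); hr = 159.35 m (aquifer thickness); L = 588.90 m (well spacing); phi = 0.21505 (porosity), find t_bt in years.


t_bt = pi * hr * phi * L^2 / (3 * Qv) / (365.25*86400)
t_bt = pi * 159.35 * 0.21505 * 588.90^2 / (3 * 0.042767) / (365.25*86400)
t_bt = 9.2213 years


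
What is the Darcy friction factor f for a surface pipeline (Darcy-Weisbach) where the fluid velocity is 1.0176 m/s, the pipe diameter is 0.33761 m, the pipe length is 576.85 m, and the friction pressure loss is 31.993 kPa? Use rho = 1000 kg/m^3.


f = dP*1000 / ((L/D)*(rho*vel^2/2))
f = 31.993*1000 / ((576.85/0.33761)*(1000*1.0176^2/2))
f = 0.036165


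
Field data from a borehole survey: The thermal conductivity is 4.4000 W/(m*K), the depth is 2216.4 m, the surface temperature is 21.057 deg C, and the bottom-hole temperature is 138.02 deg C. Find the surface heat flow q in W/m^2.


Step 1: grad = (T_d - T_surf)/d * 1000 = (138.02 - 21.057)/2216.4 * 1000 = 52.77161 deg C/km
Step 2: q = k * grad / 1000 = 4.4 * 52.77161 / 1000 = 0.23220 W/m^2
q = 0.23220 W/m^2


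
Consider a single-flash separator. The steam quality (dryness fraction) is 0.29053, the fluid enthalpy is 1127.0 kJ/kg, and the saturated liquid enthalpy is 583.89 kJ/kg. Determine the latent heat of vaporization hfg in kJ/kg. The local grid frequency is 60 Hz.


hfg = (h - hf) / x
hfg = (1127.0 - 583.89) / 0.29053
hfg = 1869.4 kJ/kg


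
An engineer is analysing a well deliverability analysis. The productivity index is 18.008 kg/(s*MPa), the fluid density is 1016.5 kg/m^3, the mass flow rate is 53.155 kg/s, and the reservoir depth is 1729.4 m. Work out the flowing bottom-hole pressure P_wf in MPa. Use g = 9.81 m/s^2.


Step 1: P_i = rho*g*h/1e6 = 1016.5*9.81*1729.4/1e6 = 17.24534 MPa
Step 2: P_wf = P_i - mdot/PI = 17.24534 - 53.155/18.008 = 14.294 MPa
P_wf = 14.294 MPa


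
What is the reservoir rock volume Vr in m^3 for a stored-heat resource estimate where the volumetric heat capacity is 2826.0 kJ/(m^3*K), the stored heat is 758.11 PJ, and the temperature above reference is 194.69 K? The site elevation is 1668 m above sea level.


Vr = Q_s * 1e12 / (rhoc * dT)
Vr = 758.11 * 1e12 / (2826.0 * 194.69)
Vr = 1.3779e+09 m^3


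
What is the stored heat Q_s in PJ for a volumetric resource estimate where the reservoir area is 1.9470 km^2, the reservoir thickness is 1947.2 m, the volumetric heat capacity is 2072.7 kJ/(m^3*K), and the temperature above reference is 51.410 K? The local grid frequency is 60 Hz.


Step 1: Vr = A*1e6*hr = 1.947*1e6*1947.2 = 3.791198e+09 m^3
Step 2: Q_s = Vr*rhoc*dT/1e12 = 3.791198e+09*2072.7*51.41/1e12 = 403.98 PJ
Q_s = 403.98 PJ


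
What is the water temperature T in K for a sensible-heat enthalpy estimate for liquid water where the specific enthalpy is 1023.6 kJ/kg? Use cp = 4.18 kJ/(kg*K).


T = h / cp
T = 1023.6 / 4.18
T = 244.8804 deg C
Convert to K: 244.8804 + 273.15 = 518.03 K
T = 518.03 K


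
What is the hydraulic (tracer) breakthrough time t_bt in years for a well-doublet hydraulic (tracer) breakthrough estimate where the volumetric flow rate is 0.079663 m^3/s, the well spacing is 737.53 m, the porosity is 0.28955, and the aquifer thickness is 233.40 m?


t_bt = pi * hr * phi * L^2 / (3 * Qv) / (365.25*86400)
t_bt = pi * 233.40 * 0.28955 * 737.53^2 / (3 * 0.079663) / (365.25*86400)
t_bt = 15.313 years


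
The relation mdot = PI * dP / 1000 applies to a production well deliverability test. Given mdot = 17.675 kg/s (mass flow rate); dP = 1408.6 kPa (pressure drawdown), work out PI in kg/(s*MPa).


PI = mdot * 1000 / dP
PI = 17.675 * 1000 / 1408.6
PI = 12.548 kg/(s*MPa)


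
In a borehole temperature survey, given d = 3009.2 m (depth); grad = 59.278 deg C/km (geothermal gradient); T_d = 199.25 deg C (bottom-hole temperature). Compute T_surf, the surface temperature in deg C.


T_surf = T_d - grad * d / 1000
T_surf = 199.25 - 59.278 * 3009.2 / 1000
T_surf = 20.871 deg C


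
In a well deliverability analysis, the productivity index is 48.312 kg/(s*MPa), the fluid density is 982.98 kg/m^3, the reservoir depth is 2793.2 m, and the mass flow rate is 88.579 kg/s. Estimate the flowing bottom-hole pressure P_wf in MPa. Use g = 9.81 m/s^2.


Step 1: P_i = rho*g*h/1e6 = 982.98*9.81*2793.2/1e6 = 26.93492 MPa
Step 2: P_wf = P_i - mdot/PI = 26.93492 - 88.579/48.312 = 25.101 MPa
P_wf = 25.101 MPa


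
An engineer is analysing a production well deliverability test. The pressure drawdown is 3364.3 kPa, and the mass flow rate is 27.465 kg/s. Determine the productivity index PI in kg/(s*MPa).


PI = mdot * 1000 / dP
PI = 27.465 * 1000 / 3364.3
PI = 8.1637 kg/(s*MPa)


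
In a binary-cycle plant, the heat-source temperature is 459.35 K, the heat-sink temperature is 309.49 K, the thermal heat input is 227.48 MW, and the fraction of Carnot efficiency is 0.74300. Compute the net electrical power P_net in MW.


Step 1: eta = (1 - Tc/Th)*f = (1 - 309.49/459.35)*0.743 = 0.2423990
Step 2: P_net = eta * Q_in = 0.2423990 * 227.48 = 55.141 MW
P_net = 55.141 MW


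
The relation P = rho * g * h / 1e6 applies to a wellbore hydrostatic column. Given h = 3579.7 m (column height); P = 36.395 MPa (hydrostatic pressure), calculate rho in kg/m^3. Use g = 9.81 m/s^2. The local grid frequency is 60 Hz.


rho = P * 1e6 / (g * h)
rho = 36.395 * 1e6 / (9.81 * 3579.7)
rho = 1036.4 kg/m^3


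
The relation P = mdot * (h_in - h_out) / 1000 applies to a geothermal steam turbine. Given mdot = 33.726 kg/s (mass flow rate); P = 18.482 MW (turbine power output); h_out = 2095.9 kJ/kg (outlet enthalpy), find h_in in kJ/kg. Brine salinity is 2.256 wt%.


h_in = h_out + P * 1000 / mdot
h_in = 2095.9 + 18.482 * 1000 / 33.726
h_in = 2643.9 kJ/kg
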